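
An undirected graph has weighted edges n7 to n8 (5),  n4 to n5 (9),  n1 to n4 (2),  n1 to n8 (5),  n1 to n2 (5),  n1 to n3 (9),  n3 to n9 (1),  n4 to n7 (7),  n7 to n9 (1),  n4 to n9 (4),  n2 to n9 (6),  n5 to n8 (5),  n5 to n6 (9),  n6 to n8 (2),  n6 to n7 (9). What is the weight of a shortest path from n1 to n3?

7

Some routes from n1 to n3:
n1 -> n4 -> n9 -> n3: 2 + 4 + 1 = 7
n1 -> n2 -> n9 -> n3: 5 + 6 + 1 = 12
n1 -> n3: 9
n1 -> n8 -> n6 -> n7 -> n9 -> n3: 5 + 2 + 9 + 1 + 1 = 18
n1 -> n4 -> n7 -> n9 -> n3: 2 + 7 + 1 + 1 = 11
n1 -> n8 -> n7 -> n9 -> n3: 5 + 5 + 1 + 1 = 12
Best route has total 7.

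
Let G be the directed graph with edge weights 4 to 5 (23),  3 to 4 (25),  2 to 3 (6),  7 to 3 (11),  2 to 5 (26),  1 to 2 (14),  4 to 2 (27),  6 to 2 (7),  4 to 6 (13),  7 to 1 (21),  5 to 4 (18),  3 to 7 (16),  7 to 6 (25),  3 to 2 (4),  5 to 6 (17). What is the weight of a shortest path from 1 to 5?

Paths from 1 to 5:
1-2-5: 14 + 26 = 40
1-2-3-4-5: 14 + 6 + 25 + 23 = 68
Shortest: 40.

40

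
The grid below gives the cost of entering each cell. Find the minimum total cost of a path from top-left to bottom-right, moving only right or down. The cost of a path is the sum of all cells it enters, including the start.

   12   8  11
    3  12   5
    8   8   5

36

One optimal route is r0c0 r1c0 r2c0 r2c1 r2c2.
Its cost is 12 + 3 + 8 + 8 + 5 = 36.
For comparison, the top-then-right route costs 41.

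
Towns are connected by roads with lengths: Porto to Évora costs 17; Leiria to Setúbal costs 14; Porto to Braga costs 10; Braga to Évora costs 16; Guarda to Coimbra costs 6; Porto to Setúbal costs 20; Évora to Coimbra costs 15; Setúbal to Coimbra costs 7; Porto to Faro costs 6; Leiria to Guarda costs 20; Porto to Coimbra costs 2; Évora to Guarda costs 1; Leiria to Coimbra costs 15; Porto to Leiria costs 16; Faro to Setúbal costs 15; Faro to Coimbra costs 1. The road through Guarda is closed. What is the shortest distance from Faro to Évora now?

16

Checking several routes:
Faro → Coimbra → Évora: 1 + 15 = 16
Faro → Coimbra → Porto → Évora: 1 + 2 + 17 = 20
Faro → Porto → Évora: 6 + 17 = 23
The minimum is 16.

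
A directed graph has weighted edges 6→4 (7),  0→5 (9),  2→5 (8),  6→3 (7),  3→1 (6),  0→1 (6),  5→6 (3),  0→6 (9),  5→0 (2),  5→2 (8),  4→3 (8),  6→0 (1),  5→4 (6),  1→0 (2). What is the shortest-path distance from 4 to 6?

Candidate routes:
4 -> 3 -> 1 -> 0 -> 5 -> 6: 8 + 6 + 2 + 9 + 3 = 28
4 -> 3 -> 1 -> 0 -> 6: 8 + 6 + 2 + 9 = 25
Shortest: 25.

25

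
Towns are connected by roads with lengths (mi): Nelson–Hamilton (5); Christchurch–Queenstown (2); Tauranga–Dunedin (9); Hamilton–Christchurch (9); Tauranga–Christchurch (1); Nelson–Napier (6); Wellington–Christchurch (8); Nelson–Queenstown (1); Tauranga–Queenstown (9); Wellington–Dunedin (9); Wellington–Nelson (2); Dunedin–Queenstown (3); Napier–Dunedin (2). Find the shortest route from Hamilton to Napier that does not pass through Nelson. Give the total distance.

16

Comparing a few candidate routes:
Hamilton - Christchurch - Tauranga - Dunedin - Napier: 9 + 1 + 9 + 2 = 21
Hamilton - Christchurch - Queenstown - Dunedin - Napier: 9 + 2 + 3 + 2 = 16
Hamilton - Christchurch - Tauranga - Queenstown - Dunedin - Napier: 9 + 1 + 9 + 3 + 2 = 24
Shortest: 16 mi.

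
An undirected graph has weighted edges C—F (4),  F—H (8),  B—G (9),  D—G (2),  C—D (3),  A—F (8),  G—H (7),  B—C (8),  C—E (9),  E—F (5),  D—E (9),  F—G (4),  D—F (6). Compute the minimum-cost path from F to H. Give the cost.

Checking several routes:
F→C→D→G→H: 4 + 3 + 2 + 7 = 16
F→E→C→D→G→H: 5 + 9 + 3 + 2 + 7 = 26
F→D→G→H: 6 + 2 + 7 = 15
F→E→D→G→H: 5 + 9 + 2 + 7 = 23
F→H: 8
F→G→H: 4 + 7 = 11
Shortest: 8.

8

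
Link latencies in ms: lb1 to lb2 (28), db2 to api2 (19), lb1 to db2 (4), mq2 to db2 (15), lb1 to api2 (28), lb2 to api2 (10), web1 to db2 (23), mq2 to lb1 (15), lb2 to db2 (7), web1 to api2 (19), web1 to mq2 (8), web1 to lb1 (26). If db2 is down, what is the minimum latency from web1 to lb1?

23

Paths from web1 to lb1 avoiding db2:
web1 - api2 - lb1: 19 + 28 = 47
web1 - mq2 - lb1: 8 + 15 = 23
web1 - lb1: 26
web1 - api2 - lb2 - lb1: 19 + 10 + 28 = 57
Shortest: 23 ms.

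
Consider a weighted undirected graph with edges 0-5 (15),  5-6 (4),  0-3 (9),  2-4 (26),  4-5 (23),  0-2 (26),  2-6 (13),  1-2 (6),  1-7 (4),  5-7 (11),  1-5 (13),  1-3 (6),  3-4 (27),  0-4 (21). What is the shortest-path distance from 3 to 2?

Checking several routes:
3 → 1 → 5 → 6 → 2: 6 + 13 + 4 + 13 = 36
3 → 0 → 5 → 6 → 2: 9 + 15 + 4 + 13 = 41
3 → 1 → 2: 6 + 6 = 12
3 → 0 → 2: 9 + 26 = 35
3 → 0 → 5 → 1 → 2: 9 + 15 + 13 + 6 = 43
3 → 1 → 7 → 5 → 6 → 2: 6 + 4 + 11 + 4 + 13 = 38
Shortest: 12.

12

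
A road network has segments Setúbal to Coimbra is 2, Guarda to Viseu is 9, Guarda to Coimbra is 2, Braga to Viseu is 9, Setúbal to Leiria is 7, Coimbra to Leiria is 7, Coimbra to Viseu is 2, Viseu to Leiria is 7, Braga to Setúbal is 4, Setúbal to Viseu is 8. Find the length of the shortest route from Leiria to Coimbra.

7

Some routes from Leiria to Coimbra:
Leiria→Viseu→Coimbra: 7 + 2 = 9
Leiria→Setúbal→Coimbra: 7 + 2 = 9
Leiria→Coimbra: 7
Shortest: 7.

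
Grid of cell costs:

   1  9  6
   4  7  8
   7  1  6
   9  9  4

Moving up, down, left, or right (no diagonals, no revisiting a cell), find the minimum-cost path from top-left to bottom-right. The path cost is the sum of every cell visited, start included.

23

Cheapest: [0,0]→[1,0]→[1,1]→[2,1]→[2,2]→[3,2]
  1 + 4 + 7 + 1 + 6 + 4 = 23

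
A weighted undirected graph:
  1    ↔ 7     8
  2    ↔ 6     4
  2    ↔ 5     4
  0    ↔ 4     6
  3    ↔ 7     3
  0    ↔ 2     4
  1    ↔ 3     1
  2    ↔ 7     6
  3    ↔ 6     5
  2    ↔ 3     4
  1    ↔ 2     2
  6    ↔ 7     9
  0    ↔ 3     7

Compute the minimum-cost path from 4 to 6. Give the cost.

A few of the 4→6 routes:
4 → 0 → 2 → 6: 6 + 4 + 4 = 14
4 → 0 → 2 → 1 → 3 → 6: 6 + 4 + 2 + 1 + 5 = 18
4 → 0 → 2 → 3 → 6: 6 + 4 + 4 + 5 = 19
4 → 0 → 3 → 1 → 2 → 6: 6 + 7 + 1 + 2 + 4 = 20
4 → 0 → 3 → 6: 6 + 7 + 5 = 18
4 → 0 → 3 → 2 → 6: 6 + 7 + 4 + 4 = 21
The minimum is 14.

14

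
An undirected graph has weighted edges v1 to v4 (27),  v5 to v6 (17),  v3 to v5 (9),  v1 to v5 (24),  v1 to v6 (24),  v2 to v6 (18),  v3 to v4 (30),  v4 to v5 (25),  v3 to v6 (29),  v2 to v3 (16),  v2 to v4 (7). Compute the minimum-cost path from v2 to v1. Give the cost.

Comparing a few candidate routes:
v2 - v4 - v5 - v1: 7 + 25 + 24 = 56
v2 - v3 - v5 - v1: 16 + 9 + 24 = 49
v2 - v4 - v1: 7 + 27 = 34
v2 - v6 - v1: 18 + 24 = 42
Best route has total 34.

34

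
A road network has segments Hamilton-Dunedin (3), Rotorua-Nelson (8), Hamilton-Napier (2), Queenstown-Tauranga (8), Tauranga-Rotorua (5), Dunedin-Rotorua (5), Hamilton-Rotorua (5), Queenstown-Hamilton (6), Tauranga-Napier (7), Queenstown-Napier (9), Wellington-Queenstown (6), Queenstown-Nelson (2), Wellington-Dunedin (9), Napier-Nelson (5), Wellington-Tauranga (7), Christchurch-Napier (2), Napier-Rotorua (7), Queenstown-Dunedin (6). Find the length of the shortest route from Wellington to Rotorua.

12

A few of the Wellington→Rotorua routes:
Wellington→Queenstown→Nelson→Rotorua: 6 + 2 + 8 = 16
Wellington→Tauranga→Rotorua: 7 + 5 = 12
Wellington→Dunedin→Hamilton→Rotorua: 9 + 3 + 5 = 17
Wellington→Dunedin→Rotorua: 9 + 5 = 14
The minimum is 12 km.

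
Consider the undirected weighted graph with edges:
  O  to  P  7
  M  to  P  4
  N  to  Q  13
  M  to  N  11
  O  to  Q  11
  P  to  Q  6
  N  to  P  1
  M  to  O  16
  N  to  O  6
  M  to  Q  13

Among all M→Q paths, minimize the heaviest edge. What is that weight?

6

Comparing a few candidate routes:
M - P - Q: max(4, 6) = 6
M - P - N - O - Q: max(4, 1, 6, 11) = 11
M - P - O - Q: max(4, 7, 11) = 11
Smallest bottleneck: 6.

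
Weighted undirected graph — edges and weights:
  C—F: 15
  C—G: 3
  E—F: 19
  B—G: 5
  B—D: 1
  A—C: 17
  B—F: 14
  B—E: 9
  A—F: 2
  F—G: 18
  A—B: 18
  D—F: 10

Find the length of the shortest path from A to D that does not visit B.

12

Candidate routes:
A-C-G-F-D: 17 + 3 + 18 + 10 = 48
A-C-F-D: 17 + 15 + 10 = 42
A-F-D: 2 + 10 = 12
The minimum is 12.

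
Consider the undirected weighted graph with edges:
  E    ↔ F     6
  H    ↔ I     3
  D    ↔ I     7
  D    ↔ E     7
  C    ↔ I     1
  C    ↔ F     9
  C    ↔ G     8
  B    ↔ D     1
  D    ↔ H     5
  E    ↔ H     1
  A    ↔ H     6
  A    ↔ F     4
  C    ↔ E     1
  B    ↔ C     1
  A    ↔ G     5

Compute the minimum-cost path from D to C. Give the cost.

2

Checking several routes:
D - E - C: 7 + 1 = 8
D - H - I - C: 5 + 3 + 1 = 9
D - H - E - C: 5 + 1 + 1 = 7
D - B - C: 1 + 1 = 2
D - I - C: 7 + 1 = 8
D - E - H - I - C: 7 + 1 + 3 + 1 = 12
Shortest: 2.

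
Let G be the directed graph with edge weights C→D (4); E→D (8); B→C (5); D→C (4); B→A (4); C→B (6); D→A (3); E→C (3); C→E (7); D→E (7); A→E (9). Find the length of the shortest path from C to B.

Candidate routes:
C - B: 6
The minimum is 6.

6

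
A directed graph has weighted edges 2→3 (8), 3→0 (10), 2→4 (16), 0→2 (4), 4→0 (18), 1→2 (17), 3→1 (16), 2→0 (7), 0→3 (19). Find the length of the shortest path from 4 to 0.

18

Candidate routes:
4 - 0: 18
Best route has total 18.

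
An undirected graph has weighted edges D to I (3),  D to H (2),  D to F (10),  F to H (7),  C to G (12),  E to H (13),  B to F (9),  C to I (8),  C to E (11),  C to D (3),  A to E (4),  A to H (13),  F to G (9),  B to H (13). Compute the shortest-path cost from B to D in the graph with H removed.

19

Paths from B to D avoiding H:
B-F-D: 9 + 10 = 19
B-F-G-C-D: 9 + 9 + 12 + 3 = 33
B-F-G-C-I-D: 9 + 9 + 12 + 8 + 3 = 41
Shortest: 19.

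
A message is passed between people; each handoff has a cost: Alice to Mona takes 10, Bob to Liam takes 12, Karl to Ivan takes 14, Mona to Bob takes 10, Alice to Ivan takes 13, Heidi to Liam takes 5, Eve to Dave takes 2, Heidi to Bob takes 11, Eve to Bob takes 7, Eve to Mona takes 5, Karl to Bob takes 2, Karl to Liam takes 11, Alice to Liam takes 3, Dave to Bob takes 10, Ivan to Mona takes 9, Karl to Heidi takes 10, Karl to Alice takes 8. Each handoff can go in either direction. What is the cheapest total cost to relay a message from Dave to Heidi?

A few of the Dave→Heidi routes:
Dave-Bob-Heidi: 10 + 11 = 21
Dave-Eve-Bob-Karl-Heidi: 2 + 7 + 2 + 10 = 21
Dave-Eve-Bob-Heidi: 2 + 7 + 11 = 20
Dave-Bob-Karl-Heidi: 10 + 2 + 10 = 22
Best route has total 20.

20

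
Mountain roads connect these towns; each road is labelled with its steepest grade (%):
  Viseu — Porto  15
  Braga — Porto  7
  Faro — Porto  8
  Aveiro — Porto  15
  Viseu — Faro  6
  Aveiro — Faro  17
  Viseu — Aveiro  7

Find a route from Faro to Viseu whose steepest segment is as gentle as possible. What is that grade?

6

Some routes from Faro to Viseu:
Faro→Viseu: max(6) = 6
Faro→Porto→Aveiro→Viseu: max(8, 15, 7) = 15
Faro→Porto→Viseu: max(8, 15) = 15
Smallest bottleneck: 6%.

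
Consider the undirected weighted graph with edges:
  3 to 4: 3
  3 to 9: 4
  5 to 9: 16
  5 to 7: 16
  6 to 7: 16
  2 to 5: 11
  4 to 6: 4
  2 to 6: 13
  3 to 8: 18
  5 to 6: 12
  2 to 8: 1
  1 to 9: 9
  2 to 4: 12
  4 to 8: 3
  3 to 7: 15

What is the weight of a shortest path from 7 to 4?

18

Comparing a few candidate routes:
7→5→6→4: 16 + 12 + 4 = 32
7→6→4: 16 + 4 = 20
7→6→2→8→4: 16 + 13 + 1 + 3 = 33
7→3→4: 15 + 3 = 18
7→5→2→8→4: 16 + 11 + 1 + 3 = 31
7→3→8→4: 15 + 18 + 3 = 36
The minimum is 18.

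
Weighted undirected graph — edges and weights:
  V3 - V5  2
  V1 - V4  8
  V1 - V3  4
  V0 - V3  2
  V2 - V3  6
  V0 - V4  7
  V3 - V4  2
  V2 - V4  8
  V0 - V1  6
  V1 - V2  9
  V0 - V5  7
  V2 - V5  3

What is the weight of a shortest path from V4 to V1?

6

A few of the V4→V1 routes:
V4 - V3 - V0 - V1: 2 + 2 + 6 = 10
V4 - V0 - V1: 7 + 6 = 13
V4 - V3 - V1: 2 + 4 = 6
V4 - V1: 8
The minimum is 6.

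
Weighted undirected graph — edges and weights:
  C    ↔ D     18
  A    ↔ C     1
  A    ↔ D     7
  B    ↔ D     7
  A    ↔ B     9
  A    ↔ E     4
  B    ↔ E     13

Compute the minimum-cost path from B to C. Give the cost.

10

Candidate routes:
B → D → C: 7 + 18 = 25
B → E → A → C: 13 + 4 + 1 = 18
B → E → A → D → C: 13 + 4 + 7 + 18 = 42
B → A → D → C: 9 + 7 + 18 = 34
B → D → A → C: 7 + 7 + 1 = 15
B → A → C: 9 + 1 = 10
Shortest: 10.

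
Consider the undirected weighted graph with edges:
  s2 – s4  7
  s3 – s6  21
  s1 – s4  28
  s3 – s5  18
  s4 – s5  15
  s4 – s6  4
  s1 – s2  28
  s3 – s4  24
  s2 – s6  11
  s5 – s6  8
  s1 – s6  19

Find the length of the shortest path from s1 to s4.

Checking several routes:
s1 → s4: 28
s1 → s2 → s4: 28 + 7 = 35
s1 → s6 → s4: 19 + 4 = 23
The minimum is 23.

23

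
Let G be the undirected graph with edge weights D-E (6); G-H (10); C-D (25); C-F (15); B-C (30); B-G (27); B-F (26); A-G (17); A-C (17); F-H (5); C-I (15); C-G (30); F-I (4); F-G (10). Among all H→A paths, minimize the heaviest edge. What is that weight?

Comparing a few candidate routes:
H - G - A: max(10, 17) = 17
H - G - F - C - A: max(10, 10, 15, 17) = 17
H - G - F - I - C - A: max(10, 10, 4, 15, 17) = 17
Smallest bottleneck: 17.

17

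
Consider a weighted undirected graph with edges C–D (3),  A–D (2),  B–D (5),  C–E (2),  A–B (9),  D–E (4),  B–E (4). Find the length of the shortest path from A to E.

6

Comparing a few candidate routes:
A-D-C-E: 2 + 3 + 2 = 7
A-D-B-E: 2 + 5 + 4 = 11
A-D-E: 2 + 4 = 6
Best route has total 6.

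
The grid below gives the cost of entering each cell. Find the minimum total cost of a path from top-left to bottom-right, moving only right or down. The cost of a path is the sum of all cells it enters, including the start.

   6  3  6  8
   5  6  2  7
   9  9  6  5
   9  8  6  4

Cheapest: r0c0 r0c1 r0c2 r1c2 r2c2 r2c3 r3c3
  6 + 3 + 6 + 2 + 6 + 5 + 4 = 32

32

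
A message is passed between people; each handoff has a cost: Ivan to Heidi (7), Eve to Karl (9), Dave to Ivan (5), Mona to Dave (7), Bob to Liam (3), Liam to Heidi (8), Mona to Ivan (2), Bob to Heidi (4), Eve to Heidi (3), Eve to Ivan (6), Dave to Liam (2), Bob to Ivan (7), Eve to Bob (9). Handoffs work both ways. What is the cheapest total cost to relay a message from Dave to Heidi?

Checking several routes:
Dave-Ivan-Heidi: 5 + 7 = 12
Dave-Liam-Heidi: 2 + 8 = 10
Dave-Ivan-Bob-Heidi: 5 + 7 + 4 = 16
Dave-Liam-Bob-Heidi: 2 + 3 + 4 = 9
Dave-Ivan-Eve-Heidi: 5 + 6 + 3 = 14
The minimum is 9.

9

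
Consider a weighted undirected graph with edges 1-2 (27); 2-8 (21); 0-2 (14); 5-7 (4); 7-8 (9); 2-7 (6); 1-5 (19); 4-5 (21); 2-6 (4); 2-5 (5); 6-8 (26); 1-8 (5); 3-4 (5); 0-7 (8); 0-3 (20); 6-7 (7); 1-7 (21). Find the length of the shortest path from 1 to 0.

22

Comparing a few candidate routes:
1 → 7 → 0: 21 + 8 = 29
1 → 8 → 7 → 0: 5 + 9 + 8 = 22
1 → 5 → 7 → 0: 19 + 4 + 8 = 31
1 → 8 → 7 → 2 → 0: 5 + 9 + 6 + 14 = 34
1 → 8 → 7 → 5 → 2 → 0: 5 + 9 + 4 + 5 + 14 = 37
Best route has total 22.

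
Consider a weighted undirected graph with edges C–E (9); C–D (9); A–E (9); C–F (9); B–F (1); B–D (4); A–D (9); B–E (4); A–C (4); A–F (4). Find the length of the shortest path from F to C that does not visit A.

9

Routes from F to C avoiding A:
F -> B -> E -> C: 1 + 4 + 9 = 14
F -> B -> D -> C: 1 + 4 + 9 = 14
F -> C: 9
Best route has total 9.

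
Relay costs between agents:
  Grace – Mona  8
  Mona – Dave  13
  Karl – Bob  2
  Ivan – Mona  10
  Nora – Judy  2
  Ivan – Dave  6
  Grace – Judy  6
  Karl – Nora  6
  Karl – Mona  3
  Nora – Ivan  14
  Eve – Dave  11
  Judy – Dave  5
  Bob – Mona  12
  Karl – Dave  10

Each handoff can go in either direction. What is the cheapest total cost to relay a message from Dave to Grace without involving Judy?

Comparing a few candidate routes:
Dave → Karl → Mona → Grace: 10 + 3 + 8 = 21
Dave → Karl → Nora → Ivan → Mona → Grace: 10 + 6 + 14 + 10 + 8 = 48
Dave → Karl → Bob → Mona → Grace: 10 + 2 + 12 + 8 = 32
Dave → Mona → Grace: 13 + 8 = 21
Dave → Ivan → Nora → Karl → Mona → Grace: 6 + 14 + 6 + 3 + 8 = 37
Dave → Ivan → Mona → Grace: 6 + 10 + 8 = 24
Shortest: 21.

21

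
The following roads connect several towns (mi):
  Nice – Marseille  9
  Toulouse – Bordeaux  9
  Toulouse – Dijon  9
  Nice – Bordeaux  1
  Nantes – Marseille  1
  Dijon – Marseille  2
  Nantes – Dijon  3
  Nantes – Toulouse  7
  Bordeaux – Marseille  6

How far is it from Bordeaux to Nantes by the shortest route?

7

Checking several routes:
Bordeaux-Toulouse-Nantes: 9 + 7 = 16
Bordeaux-Marseille-Dijon-Nantes: 6 + 2 + 3 = 11
Bordeaux-Marseille-Nantes: 6 + 1 = 7
Bordeaux-Nice-Marseille-Nantes: 1 + 9 + 1 = 11
Bordeaux-Nice-Marseille-Dijon-Nantes: 1 + 9 + 2 + 3 = 15
The minimum is 7 mi.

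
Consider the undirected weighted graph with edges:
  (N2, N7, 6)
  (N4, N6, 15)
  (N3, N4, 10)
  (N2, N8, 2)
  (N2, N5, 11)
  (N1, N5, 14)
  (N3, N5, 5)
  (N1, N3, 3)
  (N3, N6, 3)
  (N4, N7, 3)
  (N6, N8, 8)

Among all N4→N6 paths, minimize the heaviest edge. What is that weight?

Checking several routes:
N4 → N3 → N6: max(10, 3) = 10
N4 → N7 → N2 → N8 → N6: max(3, 6, 2, 8) = 8
N4 → N7 → N2 → N5 → N3 → N6: max(3, 6, 11, 5, 3) = 11
N4 → N3 → N5 → N2 → N8 → N6: max(10, 5, 11, 2, 8) = 11
Smallest bottleneck: 8.

8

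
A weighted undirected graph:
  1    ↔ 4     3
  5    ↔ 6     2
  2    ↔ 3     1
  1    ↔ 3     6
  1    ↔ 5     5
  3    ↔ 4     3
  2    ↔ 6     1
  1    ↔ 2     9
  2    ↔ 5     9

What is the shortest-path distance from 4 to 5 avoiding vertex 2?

Routes from 4 to 5 avoiding 2:
4-1-5: 3 + 5 = 8
4-3-1-5: 3 + 6 + 5 = 14
Best route has total 8.

8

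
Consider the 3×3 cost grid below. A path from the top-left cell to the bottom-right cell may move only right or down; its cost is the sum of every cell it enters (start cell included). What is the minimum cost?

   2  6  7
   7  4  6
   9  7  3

21

One optimal route is r0c0 → r0c1 → r1c1 → r1c2 → r2c2.
Its cost is 2 + 6 + 4 + 6 + 3 = 21.
For comparison, the top-then-right route costs 24.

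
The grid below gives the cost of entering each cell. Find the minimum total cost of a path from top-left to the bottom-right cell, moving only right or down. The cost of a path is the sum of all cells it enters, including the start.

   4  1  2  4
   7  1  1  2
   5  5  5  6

15

Path r0c0 -> r0c1 -> r1c1 -> r1c2 -> r1c3 -> r2c3: 4 + 1 + 1 + 1 + 2 + 6 = 15.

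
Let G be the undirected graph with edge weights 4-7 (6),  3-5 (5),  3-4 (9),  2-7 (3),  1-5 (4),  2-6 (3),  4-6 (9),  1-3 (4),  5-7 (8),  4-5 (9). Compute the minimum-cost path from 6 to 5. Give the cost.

A few of the 6→5 routes:
6 - 2 - 7 - 4 - 3 - 5: 3 + 3 + 6 + 9 + 5 = 26
6 - 4 - 3 - 5: 9 + 9 + 5 = 23
6 - 4 - 7 - 5: 9 + 6 + 8 = 23
6 - 2 - 7 - 5: 3 + 3 + 8 = 14
6 - 2 - 7 - 4 - 5: 3 + 3 + 6 + 9 = 21
6 - 4 - 5: 9 + 9 = 18
Best route has total 14.

14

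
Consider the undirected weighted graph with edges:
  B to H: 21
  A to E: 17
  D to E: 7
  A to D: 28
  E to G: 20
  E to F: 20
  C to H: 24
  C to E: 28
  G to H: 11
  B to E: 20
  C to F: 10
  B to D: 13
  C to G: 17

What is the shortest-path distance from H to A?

Comparing a few candidate routes:
H→G→E→A: 11 + 20 + 17 = 48
H→B→E→A: 21 + 20 + 17 = 58
H→B→D→E→A: 21 + 13 + 7 + 17 = 58
Best route has total 48.

48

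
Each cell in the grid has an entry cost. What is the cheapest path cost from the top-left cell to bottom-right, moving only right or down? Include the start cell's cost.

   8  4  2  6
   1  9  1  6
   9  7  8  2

23

Cheapest: [0,0] [0,1] [0,2] [1,2] [1,3] [2,3]
  8 + 4 + 2 + 1 + 6 + 2 = 23
For comparison, the top-then-right route costs 28.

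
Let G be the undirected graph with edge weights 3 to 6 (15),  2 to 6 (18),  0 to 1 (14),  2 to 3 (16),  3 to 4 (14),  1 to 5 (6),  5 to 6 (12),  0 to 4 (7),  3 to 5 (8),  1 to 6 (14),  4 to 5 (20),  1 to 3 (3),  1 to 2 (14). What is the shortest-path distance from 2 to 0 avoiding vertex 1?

A few of the 2→0 routes:
2 -> 6 -> 3 -> 4 -> 0: 18 + 15 + 14 + 7 = 54
2 -> 3 -> 4 -> 0: 16 + 14 + 7 = 37
2 -> 3 -> 5 -> 4 -> 0: 16 + 8 + 20 + 7 = 51
The minimum is 37.

37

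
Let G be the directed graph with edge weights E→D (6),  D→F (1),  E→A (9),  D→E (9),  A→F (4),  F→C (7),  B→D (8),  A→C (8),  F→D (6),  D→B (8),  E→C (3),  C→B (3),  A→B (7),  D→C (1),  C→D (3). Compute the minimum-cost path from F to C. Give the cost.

Routes from F to C:
F → D → E → A → C: 6 + 9 + 9 + 8 = 32
F → D → E → C: 6 + 9 + 3 = 18
F → D → C: 6 + 1 = 7
F → C: 7
The minimum is 7.

7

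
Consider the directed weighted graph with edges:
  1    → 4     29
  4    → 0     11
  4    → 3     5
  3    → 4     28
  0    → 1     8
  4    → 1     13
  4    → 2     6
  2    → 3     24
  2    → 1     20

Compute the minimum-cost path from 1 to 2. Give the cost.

Candidate routes:
1 - 4 - 2: 29 + 6 = 35
The minimum is 35.

35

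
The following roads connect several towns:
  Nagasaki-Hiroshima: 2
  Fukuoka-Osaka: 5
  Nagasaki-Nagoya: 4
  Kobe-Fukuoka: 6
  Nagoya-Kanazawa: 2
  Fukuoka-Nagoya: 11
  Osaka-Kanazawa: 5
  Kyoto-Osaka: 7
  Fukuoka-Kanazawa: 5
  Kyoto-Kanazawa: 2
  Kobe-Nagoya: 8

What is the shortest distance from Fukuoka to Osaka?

5

Comparing a few candidate routes:
Fukuoka -> Kanazawa -> Osaka: 5 + 5 = 10
Fukuoka -> Nagoya -> Kanazawa -> Osaka: 11 + 2 + 5 = 18
Fukuoka -> Kanazawa -> Kyoto -> Osaka: 5 + 2 + 7 = 14
Fukuoka -> Osaka: 5
Shortest: 5.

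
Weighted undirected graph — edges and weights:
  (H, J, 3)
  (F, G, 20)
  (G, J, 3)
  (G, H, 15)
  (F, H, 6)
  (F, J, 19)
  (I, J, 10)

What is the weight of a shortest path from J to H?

Some routes from J to H:
J - H: 3
J - G - H: 3 + 15 = 18
J - G - F - H: 3 + 20 + 6 = 29
J - F - H: 19 + 6 = 25
Best route has total 3.

3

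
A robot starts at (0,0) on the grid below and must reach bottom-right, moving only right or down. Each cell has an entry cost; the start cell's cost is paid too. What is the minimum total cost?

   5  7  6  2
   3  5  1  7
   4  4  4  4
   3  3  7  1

Take [0,0] -> [1,0] -> [1,1] -> [1,2] -> [2,2] -> [2,3] -> [3,3] for a total of 5 + 3 + 5 + 1 + 4 + 4 + 1 = 23.
(Top row then right column would cost 32.)

23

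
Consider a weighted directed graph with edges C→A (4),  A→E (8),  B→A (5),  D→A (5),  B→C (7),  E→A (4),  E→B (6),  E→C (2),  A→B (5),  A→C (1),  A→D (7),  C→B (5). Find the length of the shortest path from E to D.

11

Paths from E to D:
E → A → D: 4 + 7 = 11
E → B → C → A → D: 6 + 7 + 4 + 7 = 24
E → C → A → D: 2 + 4 + 7 = 13
E → B → A → D: 6 + 5 + 7 = 18
E → C → B → A → D: 2 + 5 + 5 + 7 = 19
Best route has total 11.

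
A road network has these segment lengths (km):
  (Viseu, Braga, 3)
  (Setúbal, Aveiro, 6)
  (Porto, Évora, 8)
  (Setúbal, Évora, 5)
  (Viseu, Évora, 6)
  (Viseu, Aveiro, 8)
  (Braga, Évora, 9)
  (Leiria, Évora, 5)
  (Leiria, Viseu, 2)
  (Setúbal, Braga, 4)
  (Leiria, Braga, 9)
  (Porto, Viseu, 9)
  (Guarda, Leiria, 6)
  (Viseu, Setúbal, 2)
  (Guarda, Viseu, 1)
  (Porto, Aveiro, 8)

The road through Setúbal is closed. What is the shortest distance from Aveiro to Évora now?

A few of the Aveiro→Évora routes:
Aveiro-Viseu-Guarda-Leiria-Évora: 8 + 1 + 6 + 5 = 20
Aveiro-Porto-Évora: 8 + 8 = 16
Aveiro-Viseu-Évora: 8 + 6 = 14
Aveiro-Viseu-Leiria-Évora: 8 + 2 + 5 = 15
Best route has total 14 km.

14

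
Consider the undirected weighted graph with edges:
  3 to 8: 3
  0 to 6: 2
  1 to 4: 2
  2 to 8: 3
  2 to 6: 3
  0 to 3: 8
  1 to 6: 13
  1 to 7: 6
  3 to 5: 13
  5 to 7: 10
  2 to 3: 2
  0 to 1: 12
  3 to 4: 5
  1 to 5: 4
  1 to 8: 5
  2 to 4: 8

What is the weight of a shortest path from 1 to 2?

Some routes from 1 to 2:
1 - 8 - 2: 5 + 3 = 8
1 - 8 - 3 - 2: 5 + 3 + 2 = 10
1 - 4 - 3 - 8 - 2: 2 + 5 + 3 + 3 = 13
1 - 4 - 2: 2 + 8 = 10
1 - 4 - 3 - 2: 2 + 5 + 2 = 9
1 - 6 - 2: 13 + 3 = 16
The minimum is 8.

8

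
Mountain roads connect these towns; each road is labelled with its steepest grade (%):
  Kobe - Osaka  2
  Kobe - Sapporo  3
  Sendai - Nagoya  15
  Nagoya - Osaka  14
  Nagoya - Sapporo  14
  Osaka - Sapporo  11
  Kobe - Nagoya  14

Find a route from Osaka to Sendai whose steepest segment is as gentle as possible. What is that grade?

Routes from Osaka to Sendai:
Osaka → Sapporo → Kobe → Nagoya → Sendai: max(11, 3, 14, 15) = 15
Osaka → Nagoya → Sendai: max(14, 15) = 15
Osaka → Kobe → Sapporo → Nagoya → Sendai: max(2, 3, 14, 15) = 15
Osaka → Kobe → Nagoya → Sendai: max(2, 14, 15) = 15
Osaka → Sapporo → Nagoya → Sendai: max(11, 14, 15) = 15
Best route has worst link 15%.

15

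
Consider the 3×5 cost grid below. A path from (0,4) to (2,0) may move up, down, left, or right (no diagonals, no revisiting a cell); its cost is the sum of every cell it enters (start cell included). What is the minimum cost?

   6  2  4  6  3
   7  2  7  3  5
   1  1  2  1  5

Take (0,4) (1,4) (1,3) (2,3) (2,2) (2,1) (2,0) for a total of 3 + 5 + 3 + 1 + 2 + 1 + 1 = 16.

16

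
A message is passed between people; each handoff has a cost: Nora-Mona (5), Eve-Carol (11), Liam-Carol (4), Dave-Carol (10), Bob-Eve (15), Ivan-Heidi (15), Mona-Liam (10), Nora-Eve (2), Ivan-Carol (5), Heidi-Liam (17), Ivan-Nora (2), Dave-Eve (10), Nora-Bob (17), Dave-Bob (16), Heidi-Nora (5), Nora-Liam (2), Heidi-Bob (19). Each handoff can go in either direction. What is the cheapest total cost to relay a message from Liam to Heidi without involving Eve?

Comparing a few candidate routes:
Liam - Mona - Nora - Heidi: 10 + 5 + 5 = 20
Liam - Carol - Ivan - Nora - Heidi: 4 + 5 + 2 + 5 = 16
Liam - Nora - Ivan - Heidi: 2 + 2 + 15 = 19
Liam - Nora - Heidi: 2 + 5 = 7
Liam - Heidi: 17
Best route has total 7.

7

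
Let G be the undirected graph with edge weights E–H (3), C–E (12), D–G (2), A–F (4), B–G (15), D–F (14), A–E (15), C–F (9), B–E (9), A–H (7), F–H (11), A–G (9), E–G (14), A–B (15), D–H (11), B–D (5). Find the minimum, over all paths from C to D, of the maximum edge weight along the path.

Checking several routes:
C -> F -> H -> A -> G -> D: max(9, 11, 7, 9, 2) = 11
C -> F -> A -> G -> D: max(9, 4, 9, 2) = 9
C -> F -> A -> H -> E -> B -> D: max(9, 4, 7, 3, 9, 5) = 9
C -> F -> H -> E -> B -> D: max(9, 11, 3, 9, 5) = 11
C -> F -> H -> D: max(9, 11, 11) = 11
C -> F -> A -> H -> D: max(9, 4, 7, 11) = 11
Best route has worst link 9.

9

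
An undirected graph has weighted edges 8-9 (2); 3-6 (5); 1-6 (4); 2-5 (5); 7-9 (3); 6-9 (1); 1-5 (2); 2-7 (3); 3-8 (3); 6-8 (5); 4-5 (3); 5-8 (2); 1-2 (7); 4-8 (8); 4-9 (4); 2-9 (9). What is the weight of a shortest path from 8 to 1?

Checking several routes:
8 -> 5 -> 1: 2 + 2 = 4
8 -> 6 -> 1: 5 + 4 = 9
8 -> 9 -> 6 -> 1: 2 + 1 + 4 = 7
Shortest: 4.

4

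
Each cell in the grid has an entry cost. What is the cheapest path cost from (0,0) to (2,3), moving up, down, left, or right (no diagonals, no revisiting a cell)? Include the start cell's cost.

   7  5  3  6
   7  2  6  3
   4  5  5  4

27

Path r0c0 r0c1 r1c1 r1c2 r1c3 r2c3: 7 + 5 + 2 + 6 + 3 + 4 = 27.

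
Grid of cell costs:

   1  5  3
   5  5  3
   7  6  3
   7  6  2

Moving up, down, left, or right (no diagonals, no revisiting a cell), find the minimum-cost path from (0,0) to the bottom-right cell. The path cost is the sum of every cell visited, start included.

17

Take r0c0 → r0c1 → r0c2 → r1c2 → r2c2 → r3c2 for a total of 1 + 5 + 3 + 3 + 3 + 2 = 17.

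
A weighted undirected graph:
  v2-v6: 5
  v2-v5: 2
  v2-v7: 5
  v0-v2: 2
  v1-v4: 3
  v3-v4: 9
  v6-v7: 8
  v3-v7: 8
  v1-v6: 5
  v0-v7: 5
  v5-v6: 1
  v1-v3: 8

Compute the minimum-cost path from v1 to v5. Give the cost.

6

Some routes from v1 to v5:
v1 -> v3 -> v7 -> v6 -> v5: 8 + 8 + 8 + 1 = 25
v1 -> v6 -> v7 -> v0 -> v2 -> v5: 5 + 8 + 5 + 2 + 2 = 22
v1 -> v6 -> v7 -> v2 -> v5: 5 + 8 + 5 + 2 = 20
v1 -> v6 -> v5: 5 + 1 = 6
v1 -> v3 -> v7 -> v2 -> v5: 8 + 8 + 5 + 2 = 23
v1 -> v6 -> v2 -> v5: 5 + 5 + 2 = 12
Best route has total 6.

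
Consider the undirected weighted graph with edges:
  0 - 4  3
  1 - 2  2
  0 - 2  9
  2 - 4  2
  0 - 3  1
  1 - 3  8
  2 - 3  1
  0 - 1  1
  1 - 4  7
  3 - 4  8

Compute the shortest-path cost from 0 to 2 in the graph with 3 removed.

3

Routes from 0 to 2 avoiding 3:
0 → 2: 9
0 → 1 → 2: 1 + 2 = 3
0 → 1 → 4 → 2: 1 + 7 + 2 = 10
0 → 4 → 1 → 2: 3 + 7 + 2 = 12
0 → 4 → 2: 3 + 2 = 5
The minimum is 3.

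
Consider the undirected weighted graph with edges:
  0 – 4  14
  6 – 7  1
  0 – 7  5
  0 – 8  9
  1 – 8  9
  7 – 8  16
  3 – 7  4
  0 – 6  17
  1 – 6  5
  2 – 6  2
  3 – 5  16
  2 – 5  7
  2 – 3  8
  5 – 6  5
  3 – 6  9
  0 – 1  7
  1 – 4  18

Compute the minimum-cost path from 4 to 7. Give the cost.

19

Some routes from 4 to 7:
4→0→7: 14 + 5 = 19
4→1→6→7: 18 + 5 + 1 = 24
4→0→1→6→7: 14 + 7 + 5 + 1 = 27
The minimum is 19.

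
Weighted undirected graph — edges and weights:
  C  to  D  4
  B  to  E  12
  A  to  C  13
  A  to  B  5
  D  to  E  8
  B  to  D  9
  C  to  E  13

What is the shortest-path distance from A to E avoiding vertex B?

Routes from A to E avoiding B:
A - C - D - E: 13 + 4 + 8 = 25
A - C - E: 13 + 13 = 26
Shortest: 25.

25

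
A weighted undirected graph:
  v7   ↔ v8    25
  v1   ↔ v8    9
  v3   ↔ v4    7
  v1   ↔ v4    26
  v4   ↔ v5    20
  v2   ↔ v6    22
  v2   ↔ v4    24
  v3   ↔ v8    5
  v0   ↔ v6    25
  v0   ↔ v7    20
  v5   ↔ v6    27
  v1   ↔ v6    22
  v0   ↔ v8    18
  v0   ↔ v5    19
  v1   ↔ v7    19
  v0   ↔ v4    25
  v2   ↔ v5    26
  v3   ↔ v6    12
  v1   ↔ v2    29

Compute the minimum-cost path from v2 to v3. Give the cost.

Comparing a few candidate routes:
v2 → v5 → v4 → v3: 26 + 20 + 7 = 53
v2 → v1 → v8 → v3: 29 + 9 + 5 = 43
v2 → v6 → v3: 22 + 12 = 34
v2 → v4 → v3: 24 + 7 = 31
Best route has total 31.

31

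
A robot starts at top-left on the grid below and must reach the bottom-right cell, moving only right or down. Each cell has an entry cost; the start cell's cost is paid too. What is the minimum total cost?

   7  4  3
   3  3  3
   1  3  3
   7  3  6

23

Take (0,0) (1,0) (2,0) (2,1) (2,2) (3,2) for a total of 7 + 3 + 1 + 3 + 3 + 6 = 23.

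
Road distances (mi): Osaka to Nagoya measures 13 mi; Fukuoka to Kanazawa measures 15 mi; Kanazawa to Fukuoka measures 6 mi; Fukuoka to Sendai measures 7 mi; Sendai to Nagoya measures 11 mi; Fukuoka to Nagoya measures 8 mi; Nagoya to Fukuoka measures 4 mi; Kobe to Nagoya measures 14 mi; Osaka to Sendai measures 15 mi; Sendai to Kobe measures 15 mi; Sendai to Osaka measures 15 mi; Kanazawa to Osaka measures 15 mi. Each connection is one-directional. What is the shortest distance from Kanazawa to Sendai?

13

Routes from Kanazawa to Sendai:
Kanazawa → Osaka → Sendai: 15 + 15 = 30
Kanazawa → Osaka → Nagoya → Fukuoka → Sendai: 15 + 13 + 4 + 7 = 39
Kanazawa → Fukuoka → Sendai: 6 + 7 = 13
Best route has total 13 mi.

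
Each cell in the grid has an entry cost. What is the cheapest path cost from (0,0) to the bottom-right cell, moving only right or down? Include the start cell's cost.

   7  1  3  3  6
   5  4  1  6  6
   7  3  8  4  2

24

One optimal route is (0,0) -> (0,1) -> (0,2) -> (1,2) -> (1,3) -> (2,3) -> (2,4).
Its cost is 7 + 1 + 3 + 1 + 6 + 4 + 2 = 24.
For comparison, the top-then-right route costs 28.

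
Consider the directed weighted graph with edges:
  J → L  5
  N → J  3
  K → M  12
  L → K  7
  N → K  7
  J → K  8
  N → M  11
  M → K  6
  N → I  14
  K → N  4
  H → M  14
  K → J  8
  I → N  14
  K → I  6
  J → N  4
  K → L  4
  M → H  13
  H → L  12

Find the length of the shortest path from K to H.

Candidate routes:
K-N-M-H: 4 + 11 + 13 = 28
K-M-H: 12 + 13 = 25
K-I-N-M-H: 6 + 14 + 11 + 13 = 44
K-J-N-M-H: 8 + 4 + 11 + 13 = 36
Best route has total 25.

25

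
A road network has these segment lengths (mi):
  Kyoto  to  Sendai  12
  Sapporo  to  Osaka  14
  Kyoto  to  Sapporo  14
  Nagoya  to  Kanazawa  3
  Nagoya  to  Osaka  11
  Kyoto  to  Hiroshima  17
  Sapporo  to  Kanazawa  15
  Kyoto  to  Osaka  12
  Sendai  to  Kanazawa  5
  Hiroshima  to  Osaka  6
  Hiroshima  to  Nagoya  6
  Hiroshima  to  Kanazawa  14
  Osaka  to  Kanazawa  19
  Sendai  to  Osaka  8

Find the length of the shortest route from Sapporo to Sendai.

Checking several routes:
Sapporo → Kyoto → Sendai: 14 + 12 = 26
Sapporo → Osaka → Nagoya → Kanazawa → Sendai: 14 + 11 + 3 + 5 = 33
Sapporo → Kanazawa → Sendai: 15 + 5 = 20
Sapporo → Osaka → Sendai: 14 + 8 = 22
The minimum is 20 mi.

20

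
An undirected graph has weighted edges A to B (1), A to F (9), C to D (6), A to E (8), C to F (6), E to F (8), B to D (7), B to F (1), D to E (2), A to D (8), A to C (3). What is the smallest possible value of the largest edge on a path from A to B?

Comparing a few candidate routes:
A-C-F-B: max(3, 6, 1) = 6
A-C-D-B: max(3, 6, 7) = 7
A-B: max(1) = 1
The minimum achievable maximum is 1.

1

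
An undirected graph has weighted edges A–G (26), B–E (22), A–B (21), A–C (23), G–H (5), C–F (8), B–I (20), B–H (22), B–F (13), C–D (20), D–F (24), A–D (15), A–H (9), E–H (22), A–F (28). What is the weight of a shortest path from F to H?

35

A few of the F→H routes:
F→A→H: 28 + 9 = 37
F→C→A→H: 8 + 23 + 9 = 40
F→B→H: 13 + 22 = 35
F→B→A→H: 13 + 21 + 9 = 43
Best route has total 35.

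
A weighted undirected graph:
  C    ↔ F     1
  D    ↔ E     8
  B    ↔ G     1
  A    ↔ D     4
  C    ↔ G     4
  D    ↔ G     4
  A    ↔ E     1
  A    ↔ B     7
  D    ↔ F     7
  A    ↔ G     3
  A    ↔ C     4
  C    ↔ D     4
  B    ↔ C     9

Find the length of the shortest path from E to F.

6

A few of the E→F routes:
E-A-G-C-F: 1 + 3 + 4 + 1 = 9
E-A-D-F: 1 + 4 + 7 = 12
E-A-D-C-F: 1 + 4 + 4 + 1 = 10
E-A-G-D-C-F: 1 + 3 + 4 + 4 + 1 = 13
E-A-C-F: 1 + 4 + 1 = 6
Best route has total 6.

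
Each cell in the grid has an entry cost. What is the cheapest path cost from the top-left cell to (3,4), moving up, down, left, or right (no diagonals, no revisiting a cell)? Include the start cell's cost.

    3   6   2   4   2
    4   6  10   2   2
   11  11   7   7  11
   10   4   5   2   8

34

One optimal route is r0c0 r0c1 r0c2 r0c3 r1c3 r2c3 r3c3 r3c4.
Its cost is 3 + 6 + 2 + 4 + 2 + 7 + 2 + 8 = 34.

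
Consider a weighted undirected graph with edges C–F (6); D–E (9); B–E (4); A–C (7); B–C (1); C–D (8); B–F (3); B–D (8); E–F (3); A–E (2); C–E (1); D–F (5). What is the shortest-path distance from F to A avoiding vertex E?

A few of the F→A routes:
F→D→B→C→A: 5 + 8 + 1 + 7 = 21
F→D→C→A: 5 + 8 + 7 = 20
F→C→A: 6 + 7 = 13
F→B→C→A: 3 + 1 + 7 = 11
The minimum is 11.

11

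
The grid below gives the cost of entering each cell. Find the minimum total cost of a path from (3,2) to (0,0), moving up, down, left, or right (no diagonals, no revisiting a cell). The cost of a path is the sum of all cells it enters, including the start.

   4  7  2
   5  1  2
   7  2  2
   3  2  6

Cheapest: [3,2] → [2,2] → [1,2] → [1,1] → [1,0] → [0,0]
  6 + 2 + 2 + 1 + 5 + 4 = 20

20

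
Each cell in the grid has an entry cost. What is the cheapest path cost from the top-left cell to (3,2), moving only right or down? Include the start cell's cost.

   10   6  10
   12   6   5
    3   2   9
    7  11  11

44

One optimal route is r0c0 -> r0c1 -> r1c1 -> r2c1 -> r2c2 -> r3c2.
Its cost is 10 + 6 + 6 + 2 + 9 + 11 = 44.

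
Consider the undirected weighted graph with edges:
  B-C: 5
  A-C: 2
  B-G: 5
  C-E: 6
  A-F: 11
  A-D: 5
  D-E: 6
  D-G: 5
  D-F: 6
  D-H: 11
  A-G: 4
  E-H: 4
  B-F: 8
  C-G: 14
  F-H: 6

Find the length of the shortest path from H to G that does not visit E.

Checking several routes:
H - F - D - G: 6 + 6 + 5 = 17
H - F - B - G: 6 + 8 + 5 = 19
H - D - G: 11 + 5 = 16
H - D - A - G: 11 + 5 + 4 = 20
Best route has total 16.

16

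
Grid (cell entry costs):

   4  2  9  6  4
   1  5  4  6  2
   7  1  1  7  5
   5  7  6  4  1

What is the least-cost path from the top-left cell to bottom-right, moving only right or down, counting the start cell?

23

One optimal route is (0,0) -> (1,0) -> (1,1) -> (2,1) -> (2,2) -> (3,2) -> (3,3) -> (3,4).
Its cost is 4 + 1 + 5 + 1 + 1 + 6 + 4 + 1 = 23.
For comparison, the top-then-right route costs 33.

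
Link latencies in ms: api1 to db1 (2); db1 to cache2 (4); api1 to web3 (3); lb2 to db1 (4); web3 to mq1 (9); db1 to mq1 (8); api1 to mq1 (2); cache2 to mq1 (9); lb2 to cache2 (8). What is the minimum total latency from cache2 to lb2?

8

Paths from cache2 to lb2:
cache2 - mq1 - db1 - lb2: 9 + 8 + 4 = 21
cache2 - mq1 - web3 - api1 - db1 - lb2: 9 + 9 + 3 + 2 + 4 = 27
cache2 - mq1 - api1 - db1 - lb2: 9 + 2 + 2 + 4 = 17
cache2 - lb2: 8
cache2 - db1 - lb2: 4 + 4 = 8
Best route has total 8 ms.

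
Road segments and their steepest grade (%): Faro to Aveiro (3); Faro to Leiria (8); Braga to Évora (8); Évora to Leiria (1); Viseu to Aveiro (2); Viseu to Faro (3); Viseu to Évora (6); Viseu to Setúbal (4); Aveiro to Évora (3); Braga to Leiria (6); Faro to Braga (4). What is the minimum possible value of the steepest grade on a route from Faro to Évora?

Checking several routes:
Faro-Aveiro-Évora: max(3, 3) = 3
Faro-Braga-Leiria-Évora: max(4, 6, 1) = 6
Faro-Aveiro-Viseu-Évora: max(3, 2, 6) = 6
Faro-Viseu-Aveiro-Évora: max(3, 2, 3) = 3
Best route has worst link 3%.

3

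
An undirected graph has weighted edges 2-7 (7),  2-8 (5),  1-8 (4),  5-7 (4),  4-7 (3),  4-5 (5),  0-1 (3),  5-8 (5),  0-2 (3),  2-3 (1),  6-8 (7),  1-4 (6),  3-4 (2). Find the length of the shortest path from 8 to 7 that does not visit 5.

Checking several routes:
8 -> 2 -> 7: 5 + 7 = 12
8 -> 1 -> 4 -> 7: 4 + 6 + 3 = 13
8 -> 2 -> 3 -> 4 -> 7: 5 + 1 + 2 + 3 = 11
Shortest: 11.

11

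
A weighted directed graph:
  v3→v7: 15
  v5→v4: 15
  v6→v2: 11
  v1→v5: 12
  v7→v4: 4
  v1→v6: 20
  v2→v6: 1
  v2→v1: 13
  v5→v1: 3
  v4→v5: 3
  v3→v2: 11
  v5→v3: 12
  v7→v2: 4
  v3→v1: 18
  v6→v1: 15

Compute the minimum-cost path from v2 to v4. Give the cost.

40

Routes from v2 to v4:
v2-v6-v1-v5-v3-v7-v4: 1 + 15 + 12 + 12 + 15 + 4 = 59
v2-v6-v1-v5-v4: 1 + 15 + 12 + 15 = 43
v2-v1-v5-v4: 13 + 12 + 15 = 40
v2-v1-v5-v3-v7-v4: 13 + 12 + 12 + 15 + 4 = 56
The minimum is 40.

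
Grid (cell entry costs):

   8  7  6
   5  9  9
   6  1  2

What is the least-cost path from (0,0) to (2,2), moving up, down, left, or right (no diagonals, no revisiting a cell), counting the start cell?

22

Best path: [0,0] -> [1,0] -> [2,0] -> [2,1] -> [2,2]
Cost: 8 + 5 + 6 + 1 + 2 = 22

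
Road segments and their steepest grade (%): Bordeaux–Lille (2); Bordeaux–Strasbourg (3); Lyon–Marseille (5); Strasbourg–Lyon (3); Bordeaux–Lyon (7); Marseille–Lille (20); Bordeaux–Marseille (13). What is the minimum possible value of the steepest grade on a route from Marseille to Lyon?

A few of the Marseille→Lyon routes:
Marseille - Bordeaux - Lyon: max(13, 7) = 13
Marseille - Lyon: max(5) = 5
Marseille - Lille - Bordeaux - Lyon: max(20, 2, 7) = 20
Marseille - Bordeaux - Strasbourg - Lyon: max(13, 3, 3) = 13
Best route has worst link 5%.

5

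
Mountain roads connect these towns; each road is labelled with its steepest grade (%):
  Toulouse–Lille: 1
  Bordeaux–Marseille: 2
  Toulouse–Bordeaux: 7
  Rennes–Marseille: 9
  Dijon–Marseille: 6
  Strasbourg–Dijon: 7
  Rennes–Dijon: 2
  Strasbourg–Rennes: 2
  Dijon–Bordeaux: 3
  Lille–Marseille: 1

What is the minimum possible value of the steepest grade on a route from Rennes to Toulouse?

Some routes from Rennes to Toulouse:
Rennes - Strasbourg - Dijon - Marseille - Lille - Toulouse: max(2, 7, 6, 1, 1) = 7
Rennes - Strasbourg - Dijon - Marseille - Bordeaux - Toulouse: max(2, 7, 6, 2, 7) = 7
Rennes - Strasbourg - Dijon - Bordeaux - Toulouse: max(2, 7, 3, 7) = 7
Rennes - Dijon - Marseille - Lille - Toulouse: max(2, 6, 1, 1) = 6
Rennes - Dijon - Bordeaux - Marseille - Lille - Toulouse: max(2, 3, 2, 1, 1) = 3
Rennes - Strasbourg - Dijon - Bordeaux - Marseille - Lille - Toulouse: max(2, 7, 3, 2, 1, 1) = 7
Smallest bottleneck: 3%.

3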